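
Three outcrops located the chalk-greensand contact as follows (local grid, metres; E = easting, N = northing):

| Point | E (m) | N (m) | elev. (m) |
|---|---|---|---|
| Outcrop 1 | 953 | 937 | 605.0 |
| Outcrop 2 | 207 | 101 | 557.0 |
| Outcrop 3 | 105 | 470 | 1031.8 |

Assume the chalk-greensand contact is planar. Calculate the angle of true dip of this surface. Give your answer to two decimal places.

55.38°

Two edge vectors: Outcrop 1→Outcrop 2 = (-746, -836, -48), Outcrop 1→Outcrop 3 = (-848, -467, 426.8).
Normal n = (Outcrop 1→Outcrop 2) × (Outcrop 1→Outcrop 3) = (-379220.8, 359096.8, -360546).
So ∂z/∂E = −n_x/n_z = −1.05180 and ∂z/∂N = −n_y/n_z = 0.99598.
Gradient magnitude |∇z| = √(a² + b²) = √(1.10627 + 0.99198) = 1.44853.
True dip = arctan(1.44853) = 55.38°, dipping toward SE (azimuth ≈ 133°).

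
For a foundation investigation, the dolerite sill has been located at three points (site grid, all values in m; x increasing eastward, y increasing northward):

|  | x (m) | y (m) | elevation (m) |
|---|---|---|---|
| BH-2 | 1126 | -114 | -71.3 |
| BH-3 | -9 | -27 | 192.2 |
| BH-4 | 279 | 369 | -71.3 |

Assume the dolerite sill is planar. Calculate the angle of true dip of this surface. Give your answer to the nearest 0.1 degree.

28.4°

Two edge vectors: BH-2→BH-3 = (-1135, 87, 263.5), BH-2→BH-4 = (-847, 483, 0).
Normal n = (BH-2→BH-3) × (BH-2→BH-4) = (-127270.5, -223184.5, -474516).
So ∂z/∂x = −n_x/n_z = −0.26821 and ∂z/∂y = −n_y/n_z = −0.47034.
Gradient magnitude |∇z| = √(a² + b²) = √(0.07194 + 0.22122) = 0.54144.
True dip = arctan(0.54144) = 28.4°, dipping toward NNE (azimuth ≈ 030°).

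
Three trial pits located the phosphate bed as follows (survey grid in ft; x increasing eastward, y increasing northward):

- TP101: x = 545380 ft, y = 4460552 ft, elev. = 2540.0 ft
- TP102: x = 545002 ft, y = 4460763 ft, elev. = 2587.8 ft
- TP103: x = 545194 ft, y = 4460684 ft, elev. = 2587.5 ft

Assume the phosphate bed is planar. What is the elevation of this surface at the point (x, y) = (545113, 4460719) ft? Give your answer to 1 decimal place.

2589.0 ft

Let the plane be z = a·x + b·y + c.
TP102−TP101: −378a + 211b = 47.8;  TP103−TP101: −186a + 132b = 47.5.
Solving gives a = 0.348629108, b = 0.851098592.
Then c = 2540 − a·545380 − b·4460552 = −3983964.87.
At (545113, 4460719): z = 190042.3 + 3796511.7 − 3983964.87 = 2589.0 ft.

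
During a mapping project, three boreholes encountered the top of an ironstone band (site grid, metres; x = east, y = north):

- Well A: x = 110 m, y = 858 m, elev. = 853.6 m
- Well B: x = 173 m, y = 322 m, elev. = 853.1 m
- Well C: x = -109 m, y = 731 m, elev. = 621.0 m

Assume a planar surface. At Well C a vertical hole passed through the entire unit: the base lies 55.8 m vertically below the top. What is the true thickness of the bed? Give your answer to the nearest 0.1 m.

39.4 m

Let the plane be z = a·x + b·y + c.
Well B−Well A: 63a − 536b = −0.5;  Well C−Well A: −219a − 127b = −232.6.
Solving gives a = 0.99382, b = 0.11774.
|∇z| = √(a²+b²) = 1.00077, so dip δ = arctan(1.00077) = 45.02°.
True thickness = vertical thickness × cos δ = 55.8 × cos 45.02° = 39.4 m.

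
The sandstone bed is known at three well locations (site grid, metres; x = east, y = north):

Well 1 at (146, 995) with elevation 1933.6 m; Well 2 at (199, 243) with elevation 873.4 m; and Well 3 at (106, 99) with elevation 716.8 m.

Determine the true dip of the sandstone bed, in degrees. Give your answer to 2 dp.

Two edge vectors: Well 1→Well 2 = (53, -752, -1060.2), Well 1→Well 3 = (-40, -896, -1216.8).
Normal n = (Well 1→Well 2) × (Well 1→Well 3) = (-34905.6, 106898.4, -77568).
So ∂z/∂x = −n_x/n_z = −0.45000 and ∂z/∂y = −n_y/n_z = 1.37812.
Gradient magnitude |∇z| = √(a² + b²) = √(0.20250 + 1.89923) = 1.44973.
True dip = arctan(1.44973) = 55.40°, dipping toward SSE (azimuth ≈ 162°).

55.40°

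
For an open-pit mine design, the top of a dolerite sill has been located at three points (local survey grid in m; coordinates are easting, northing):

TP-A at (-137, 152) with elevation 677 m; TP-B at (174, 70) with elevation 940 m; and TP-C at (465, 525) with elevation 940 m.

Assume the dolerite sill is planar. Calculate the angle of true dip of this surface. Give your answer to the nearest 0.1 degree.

Two edge vectors: TP-A→TP-B = (311, -82, 263), TP-A→TP-C = (602, 373, 263).
Normal n = (TP-A→TP-B) × (TP-A→TP-C) = (-119665, 76533, 165367).
So ∂z/∂easting = −n_x/n_z = 0.72363 and ∂z/∂northing = −n_y/n_z = −0.46281.
Gradient magnitude |∇z| = √(a² + b²) = √(0.52364 + 0.21419) = 0.85897.
True dip = arctan(0.85897) = 40.7°, dipping toward WNW (azimuth ≈ 303°).

40.7°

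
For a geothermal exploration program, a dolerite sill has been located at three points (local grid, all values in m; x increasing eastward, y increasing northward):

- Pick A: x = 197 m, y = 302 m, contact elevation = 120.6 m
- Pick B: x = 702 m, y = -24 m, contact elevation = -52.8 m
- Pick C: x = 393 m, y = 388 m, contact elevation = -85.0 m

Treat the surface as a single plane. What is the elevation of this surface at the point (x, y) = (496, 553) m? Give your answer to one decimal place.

Two edge vectors: Pick A→Pick B = (505, -326, -173.4), Pick A→Pick C = (196, 86, -205.6).
Normal n = (Pick A→Pick B) × (Pick A→Pick C) = (81938, 69841.6, 107326).
So ∂z/∂x = −n_x/n_z = −0.76345 and ∂z/∂y = −n_y/n_z = −0.65074.
Intercept c from Pick A: 120.6 + 150.40 + 196.52 = 467.52.
At (496, 553): z = −378.7 − 359.9 + 467.52 = -271.0 m.

-271.0 m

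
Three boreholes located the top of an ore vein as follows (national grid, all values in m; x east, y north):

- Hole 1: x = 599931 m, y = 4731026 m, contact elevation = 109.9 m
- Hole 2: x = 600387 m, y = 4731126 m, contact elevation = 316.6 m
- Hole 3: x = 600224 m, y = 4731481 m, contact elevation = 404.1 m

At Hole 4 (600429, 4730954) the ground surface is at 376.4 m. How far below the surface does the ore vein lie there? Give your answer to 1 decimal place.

115.6 m

Two edge vectors: Hole 1→Hole 2 = (456, 100, 206.7), Hole 1→Hole 3 = (293, 455, 294.2).
Normal n = (Hole 1→Hole 2) × (Hole 1→Hole 3) = (-64628.5, -73592.1, 178180).
So ∂z/∂x = −n_x/n_z = 0.362714671 and ∂z/∂y = −n_y/n_z = 0.413021102.
Intercept c from Hole 1: 109.9 − 217603.78 − 1954013.57 = −2171507.45.
At (600429, 4730954): z_contact = 217784.41 + 1953983.84 − 2171507.45 = 260.79 m.
Depth below ground = 376.4 − 260.79 = 115.6 m.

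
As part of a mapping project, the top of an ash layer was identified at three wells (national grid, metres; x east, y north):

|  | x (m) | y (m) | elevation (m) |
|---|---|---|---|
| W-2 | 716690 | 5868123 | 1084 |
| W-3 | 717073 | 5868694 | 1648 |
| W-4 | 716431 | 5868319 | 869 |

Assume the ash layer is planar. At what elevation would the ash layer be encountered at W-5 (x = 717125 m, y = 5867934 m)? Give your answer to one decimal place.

Let the plane be z = a·x + b·y + c.
W-3−W-2: 383a + 571b = 564;  W-4−W-2: −259a + 196b = −215.
Solving gives a = 1.046430478, b = 0.285844356.
Then c = 1084 − a·716690 − b·5868123 = −2426252.10.
At (717125, 5867934): z = 750421.5 + 1677315.8 − 2426252.10 = 1485.2 m.

1485.2 m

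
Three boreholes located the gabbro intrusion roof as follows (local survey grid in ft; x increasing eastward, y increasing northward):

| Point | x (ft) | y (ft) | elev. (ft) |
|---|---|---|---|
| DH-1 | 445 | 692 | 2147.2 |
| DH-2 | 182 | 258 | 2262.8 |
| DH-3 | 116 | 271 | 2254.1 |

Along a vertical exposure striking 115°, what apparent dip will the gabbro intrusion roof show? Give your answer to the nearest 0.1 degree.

Two edge vectors: DH-1→DH-2 = (-263, -434, 115.6), DH-1→DH-3 = (-329, -421, 106.9).
Normal n = (DH-1→DH-2) × (DH-1→DH-3) = (2273, -9917.7, -32063).
So ∂z/∂x = −n_x/n_z = 0.07089 and ∂z/∂y = −n_y/n_z = −0.30932.
Unit vector along 115° is (sin 115°, cos 115°) = (0.9063, -0.4226).
Slope in that direction = a·(0.9063) + b·(-0.4226) = 0.19497.
Apparent dip = arctan|0.19497| = 11.0° (true dip is 17.6°, so apparent ≤ true as expected).

11.0°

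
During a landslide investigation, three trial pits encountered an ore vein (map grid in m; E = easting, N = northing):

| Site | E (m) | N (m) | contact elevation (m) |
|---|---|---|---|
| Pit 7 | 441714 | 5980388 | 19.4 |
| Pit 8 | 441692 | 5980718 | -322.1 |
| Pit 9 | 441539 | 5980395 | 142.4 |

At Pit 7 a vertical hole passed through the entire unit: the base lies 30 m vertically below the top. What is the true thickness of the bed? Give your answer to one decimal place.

18.1 m

Let the plane be z = a·E + b·N + c.
Pit 8−Pit 7: −22a + 330b = −341.5;  Pit 9−Pit 7: −175a + 7b = 123.
Solving gives a = −0.74624, b = −1.08460.
|∇z| = √(a²+b²) = 1.31652, so dip δ = arctan(1.31652) = 52.78°.
True thickness = vertical thickness × cos δ = 30 × cos 52.78° = 18.1 m.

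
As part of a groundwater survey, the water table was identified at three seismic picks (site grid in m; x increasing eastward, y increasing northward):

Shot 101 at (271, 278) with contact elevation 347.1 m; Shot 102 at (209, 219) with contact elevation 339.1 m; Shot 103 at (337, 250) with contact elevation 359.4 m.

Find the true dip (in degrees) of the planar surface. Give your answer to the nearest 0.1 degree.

9.9°

Let the plane be z = a·x + b·y + c.
Shot 102−Shot 101: −62a − 59b = −8;  Shot 103−Shot 101: 66a − 28b = 12.3.
Solving gives a = 0.16869, b = −0.04167.
Gradient magnitude |∇z| = √(a² + b²) = √(0.02845 + 0.00174) = 0.17376.
True dip = arctan(0.17376) = 9.9°, dipping toward WNW (azimuth ≈ 284°).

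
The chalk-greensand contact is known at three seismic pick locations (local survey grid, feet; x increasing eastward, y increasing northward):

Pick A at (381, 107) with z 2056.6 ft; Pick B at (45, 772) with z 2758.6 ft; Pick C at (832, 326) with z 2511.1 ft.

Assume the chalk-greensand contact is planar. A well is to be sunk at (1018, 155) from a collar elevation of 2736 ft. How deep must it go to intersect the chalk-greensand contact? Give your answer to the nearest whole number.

366 ft

Let the plane be z = a·x + b·y + c.
Pick B−Pick A: −336a + 665b = 702;  Pick C−Pick A: 451a + 219b = 454.5.
Solving gives a = 0.39760, b = 1.25653.
Then c = 2056.6 − a·381 − b·107 = 1770.66.
At (1018, 155): z_contact = 404.8 + 194.8 + 1770.66 = 2370.2 ft.
Depth below ground = 2736 − 2370.2 = 366 ft.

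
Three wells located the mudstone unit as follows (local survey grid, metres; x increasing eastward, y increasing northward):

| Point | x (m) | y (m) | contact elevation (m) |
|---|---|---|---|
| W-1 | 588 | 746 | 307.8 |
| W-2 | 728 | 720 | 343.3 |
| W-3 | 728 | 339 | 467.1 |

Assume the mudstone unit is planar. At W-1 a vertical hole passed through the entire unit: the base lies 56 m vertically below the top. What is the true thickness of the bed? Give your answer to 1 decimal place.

52.4 m

Let the plane be z = a·x + b·y + c.
W-2−W-1: 140a − 26b = 35.5;  W-3−W-1: 140a − 407b = 159.3.
Solving gives a = 0.19323, b = −0.32493.
|∇z| = √(a²+b²) = 0.37805, so dip δ = arctan(0.37805) = 20.71°.
True thickness = vertical thickness × cos δ = 56 × cos 20.71° = 52.4 m.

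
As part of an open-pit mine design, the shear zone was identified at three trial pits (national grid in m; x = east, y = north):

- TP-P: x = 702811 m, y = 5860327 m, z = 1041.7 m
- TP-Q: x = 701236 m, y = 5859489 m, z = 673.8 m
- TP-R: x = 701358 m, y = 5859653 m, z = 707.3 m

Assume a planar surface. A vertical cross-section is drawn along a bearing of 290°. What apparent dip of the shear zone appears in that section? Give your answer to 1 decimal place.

10.0°

Two edge vectors: TP-P→TP-Q = (-1575, -838, -367.9), TP-P→TP-R = (-1453, -674, -334.4).
Normal n = (TP-P→TP-Q) × (TP-P→TP-R) = (32262.6, 7878.7, -156064).
So ∂z/∂x = −n_x/n_z = 0.20673 and ∂z/∂y = −n_y/n_z = 0.05048.
Unit vector along 290° is (sin 290°, cos 290°) = (-0.9397, 0.3420).
Slope in that direction = a·(-0.9397) + b·(0.3420) = −0.17699.
Apparent dip = arctan|0.17699| = 10.0° (true dip is 12.0°, so apparent ≤ true as expected).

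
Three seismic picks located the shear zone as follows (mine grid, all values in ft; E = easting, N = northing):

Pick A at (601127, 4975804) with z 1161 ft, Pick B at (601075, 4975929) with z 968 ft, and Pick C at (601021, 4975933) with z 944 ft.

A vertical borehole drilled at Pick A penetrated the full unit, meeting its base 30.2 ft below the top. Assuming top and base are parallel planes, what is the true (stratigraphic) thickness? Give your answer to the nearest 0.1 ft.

Two edge vectors: Pick A→Pick B = (-52, 125, -193), Pick A→Pick C = (-106, 129, -217).
Normal n = (Pick A→Pick B) × (Pick A→Pick C) = (-2228, 9174, 6542).
So ∂z/∂E = −n_x/n_z = 0.34057 and ∂z/∂N = −n_y/n_z = −1.40232.
|∇z| = √(a²+b²) = 1.44309, so dip δ = arctan(1.44309) = 55.28°.
True thickness = vertical thickness × cos δ = 30.2 × cos 55.28° = 17.2 ft.

17.2 ft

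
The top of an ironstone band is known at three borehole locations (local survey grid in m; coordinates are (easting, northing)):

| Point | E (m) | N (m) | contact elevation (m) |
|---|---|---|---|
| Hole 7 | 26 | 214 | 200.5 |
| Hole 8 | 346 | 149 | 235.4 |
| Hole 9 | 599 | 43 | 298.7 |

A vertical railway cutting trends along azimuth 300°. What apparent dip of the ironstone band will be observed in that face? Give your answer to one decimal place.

17.0°

Two edge vectors: Hole 7→Hole 8 = (320, -65, 34.9), Hole 7→Hole 9 = (573, -171, 98.2).
Normal n = (Hole 7→Hole 8) × (Hole 7→Hole 9) = (-415.1, -11426.3, -17475).
So ∂z/∂E = −n_x/n_z = −0.02375 and ∂z/∂N = −n_y/n_z = −0.65387.
Unit vector along 300° is (sin 300°, cos 300°) = (-0.8660, 0.5000).
Slope in that direction = a·(-0.8660) + b·(0.5000) = −0.30636.
Apparent dip = arctan|0.30636| = 17.0° (true dip is 33.2°, so apparent ≤ true as expected).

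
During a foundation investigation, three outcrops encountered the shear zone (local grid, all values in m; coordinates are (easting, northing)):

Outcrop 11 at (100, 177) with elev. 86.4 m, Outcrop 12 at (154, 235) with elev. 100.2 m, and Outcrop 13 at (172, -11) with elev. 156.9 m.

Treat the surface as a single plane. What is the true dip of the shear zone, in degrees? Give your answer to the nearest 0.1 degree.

Two edge vectors: Outcrop 11→Outcrop 12 = (54, 58, 13.8), Outcrop 11→Outcrop 13 = (72, -188, 70.5).
Normal n = (Outcrop 11→Outcrop 12) × (Outcrop 11→Outcrop 13) = (6683.4, -2813.4, -14328).
So ∂z/∂E = −n_x/n_z = 0.46646 and ∂z/∂N = −n_y/n_z = −0.19636.
Gradient magnitude |∇z| = √(a² + b²) = √(0.21758 + 0.03856) = 0.50610.
True dip = arctan(0.50610) = 26.8°, dipping toward WNW (azimuth ≈ 293°).

26.8°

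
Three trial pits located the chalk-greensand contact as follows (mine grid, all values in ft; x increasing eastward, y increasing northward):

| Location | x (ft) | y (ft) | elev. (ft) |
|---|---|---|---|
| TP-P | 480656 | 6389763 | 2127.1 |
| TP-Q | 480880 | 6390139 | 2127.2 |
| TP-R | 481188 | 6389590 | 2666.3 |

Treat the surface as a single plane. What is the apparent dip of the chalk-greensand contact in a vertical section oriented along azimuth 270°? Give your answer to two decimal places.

Let the plane be z = a·x + b·y + c.
TP-Q−TP-P: 224a + 376b = 0.1;  TP-R−TP-P: 532a − 173b = 539.2.
Solving gives a = 0.84912, b = −0.50559.
Unit vector along 270° is (sin 270°, cos 270°) = (-1.0000, -0.0000).
Slope in that direction = a·(-1.0000) + b·(-0.0000) = −0.84912.
Apparent dip = arctan|0.84912| = 40.34° (true dip is 44.7°, so apparent ≤ true as expected).

40.34°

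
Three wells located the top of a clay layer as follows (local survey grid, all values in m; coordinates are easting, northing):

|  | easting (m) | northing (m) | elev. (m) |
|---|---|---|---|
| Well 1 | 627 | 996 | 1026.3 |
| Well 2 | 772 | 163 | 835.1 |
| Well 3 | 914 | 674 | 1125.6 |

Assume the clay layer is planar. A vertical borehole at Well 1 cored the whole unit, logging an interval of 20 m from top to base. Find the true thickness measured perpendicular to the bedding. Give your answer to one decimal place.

Let the plane be z = a·easting + b·northing + c.
Well 2−Well 1: 145a − 833b = −191.2;  Well 3−Well 1: 287a − 322b = 99.3.
Solving gives a = 0.74999, b = 0.36008.
|∇z| = √(a²+b²) = 0.83195, so dip δ = arctan(0.83195) = 39.76°.
True thickness = vertical thickness × cos δ = 20 × cos 39.76° = 15.4 m.

15.4 m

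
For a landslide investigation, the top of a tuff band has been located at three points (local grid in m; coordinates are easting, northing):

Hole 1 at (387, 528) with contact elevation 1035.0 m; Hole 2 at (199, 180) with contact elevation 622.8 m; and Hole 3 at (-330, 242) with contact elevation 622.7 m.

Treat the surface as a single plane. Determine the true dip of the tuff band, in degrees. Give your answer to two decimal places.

Two edge vectors: Hole 1→Hole 2 = (-188, -348, -412.2), Hole 1→Hole 3 = (-717, -286, -412.3).
Normal n = (Hole 1→Hole 2) × (Hole 1→Hole 3) = (25591.2, 218035, -195748).
So ∂z/∂easting = −n_x/n_z = 0.13074 and ∂z/∂northing = −n_y/n_z = 1.11386.
Gradient magnitude |∇z| = √(a² + b²) = √(0.01709 + 1.24067) = 1.12150.
True dip = arctan(1.12150) = 48.28°, dipping toward S (azimuth ≈ 187°).

48.28°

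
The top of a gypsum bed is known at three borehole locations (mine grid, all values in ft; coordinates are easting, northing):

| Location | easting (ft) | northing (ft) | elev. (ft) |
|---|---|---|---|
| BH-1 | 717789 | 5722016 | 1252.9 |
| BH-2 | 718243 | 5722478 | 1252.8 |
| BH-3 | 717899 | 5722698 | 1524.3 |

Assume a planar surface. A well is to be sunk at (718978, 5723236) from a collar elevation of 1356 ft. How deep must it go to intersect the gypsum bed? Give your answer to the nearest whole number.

Let the plane be z = a·easting + b·northing + c.
BH-2−BH-1: 454a + 462b = −0.1;  BH-3−BH-1: 110a + 682b = 271.4.
Solving gives a = −0.48474158, b = 0.47613134.
Then c = 1252.9 − a·717789 − b·5722016 = −2375236.07.
At (718978, 5723236): z_contact = −348518.5 + 2725012.0 − 2375236.07 = 1257.4 ft.
Depth below ground = 1356 − 1257.4 = 99 ft.

99 ft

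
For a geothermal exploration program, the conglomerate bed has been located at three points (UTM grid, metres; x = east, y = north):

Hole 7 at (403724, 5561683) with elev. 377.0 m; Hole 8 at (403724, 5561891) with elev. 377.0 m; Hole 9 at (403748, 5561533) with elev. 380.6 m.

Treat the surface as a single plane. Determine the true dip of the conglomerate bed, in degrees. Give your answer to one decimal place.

8.5°

Let the plane be z = a·x + b·y + c.
Hole 8−Hole 7: 0a + 208b = 0;  Hole 9−Hole 7: 24a − 150b = 3.6.
Solving gives a = 0.15000, b = 0.00000.
Gradient magnitude |∇z| = √(a² + b²) = √(0.02250 + 0.00000) = 0.15000.
True dip = arctan(0.15000) = 8.5°, dipping toward W (azimuth ≈ 270°).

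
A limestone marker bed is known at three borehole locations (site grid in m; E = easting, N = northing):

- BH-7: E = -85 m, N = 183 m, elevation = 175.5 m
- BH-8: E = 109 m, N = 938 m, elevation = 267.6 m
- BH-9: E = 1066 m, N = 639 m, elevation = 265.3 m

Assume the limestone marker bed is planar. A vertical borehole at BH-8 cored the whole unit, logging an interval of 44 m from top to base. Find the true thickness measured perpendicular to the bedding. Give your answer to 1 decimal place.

Let the plane be z = a·E + b·N + c.
BH-8−BH-7: 194a + 755b = 92.1;  BH-9−BH-7: 1151a + 456b = 89.8.
Solving gives a = 0.03306, b = 0.11349.
|∇z| = √(a²+b²) = 0.11821, so dip δ = arctan(0.11821) = 6.74°.
True thickness = vertical thickness × cos δ = 44 × cos 6.74° = 43.7 m.

43.7 m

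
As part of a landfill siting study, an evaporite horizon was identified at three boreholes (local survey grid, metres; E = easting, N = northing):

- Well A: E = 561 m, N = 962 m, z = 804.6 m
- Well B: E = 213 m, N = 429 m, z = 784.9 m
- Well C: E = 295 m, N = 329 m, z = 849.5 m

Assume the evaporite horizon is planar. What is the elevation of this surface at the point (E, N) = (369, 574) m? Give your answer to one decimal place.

818.7 m

Let the plane be z = a·E + b·N + c.
Well B−Well A: −348a − 533b = −19.7;  Well C−Well A: −266a − 633b = 44.9.
Solving gives a = 0.46368, b = −0.26578.
Then c = 804.6 − a·561 − b·962 = 800.16.
At (369, 574): z = 171.1 − 152.6 + 800.16 = 818.7 m.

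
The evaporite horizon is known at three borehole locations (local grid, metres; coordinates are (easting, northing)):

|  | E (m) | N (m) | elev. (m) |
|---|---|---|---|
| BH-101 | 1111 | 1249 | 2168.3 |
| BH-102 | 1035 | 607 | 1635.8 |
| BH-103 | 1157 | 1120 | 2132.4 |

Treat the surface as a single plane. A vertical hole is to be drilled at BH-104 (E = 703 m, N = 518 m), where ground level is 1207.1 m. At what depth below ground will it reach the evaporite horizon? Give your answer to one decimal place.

Let the plane be z = a·E + b·N + c.
BH-102−BH-101: −76a − 642b = −532.5;  BH-103−BH-101: 46a − 129b = −35.9.
Solving gives a = 1.160380, b = 0.692073.
Then c = 2168.3 − a·1111 − b·1249 = 14.72.
At (703, 518): z_contact = 815.75 + 358.49 + 14.72 = 1188.96 m.
Depth below ground = 1207.1 − 1188.96 = 18.1 m.

18.1 m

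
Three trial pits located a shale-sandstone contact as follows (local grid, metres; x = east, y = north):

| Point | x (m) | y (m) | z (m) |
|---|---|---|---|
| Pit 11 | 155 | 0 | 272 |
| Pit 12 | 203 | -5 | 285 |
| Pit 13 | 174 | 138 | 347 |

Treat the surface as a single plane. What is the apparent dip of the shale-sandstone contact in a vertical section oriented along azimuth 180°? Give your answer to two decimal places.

Two edge vectors: Pit 11→Pit 12 = (48, -5, 13), Pit 11→Pit 13 = (19, 138, 75).
Normal n = (Pit 11→Pit 12) × (Pit 11→Pit 13) = (-2169, -3353, 6719).
So ∂z/∂x = −n_x/n_z = 0.32282 and ∂z/∂y = −n_y/n_z = 0.49903.
Unit vector along 180° is (sin 180°, cos 180°) = (0.0000, -1.0000).
Slope in that direction = a·(0.0000) + b·(-1.0000) = −0.49903.
Apparent dip = arctan|0.49903| = 26.52° (true dip is 30.7°, so apparent ≤ true as expected).

26.52°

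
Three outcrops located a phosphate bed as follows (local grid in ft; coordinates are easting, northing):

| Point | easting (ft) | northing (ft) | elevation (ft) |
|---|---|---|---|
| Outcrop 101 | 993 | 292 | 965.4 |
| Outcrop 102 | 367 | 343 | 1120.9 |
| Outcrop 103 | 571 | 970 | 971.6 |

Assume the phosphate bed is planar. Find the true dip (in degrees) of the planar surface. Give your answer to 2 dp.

Let the plane be z = a·easting + b·northing + c.
Outcrop 102−Outcrop 101: −626a + 51b = 155.5;  Outcrop 103−Outcrop 101: −422a + 678b = 6.2.
Solving gives a = −0.26089, b = −0.15324.
Gradient magnitude |∇z| = √(a² + b²) = √(0.06806 + 0.02348) = 0.30256.
True dip = arctan(0.30256) = 16.83°, dipping toward ENE (azimuth ≈ 060°).

16.83°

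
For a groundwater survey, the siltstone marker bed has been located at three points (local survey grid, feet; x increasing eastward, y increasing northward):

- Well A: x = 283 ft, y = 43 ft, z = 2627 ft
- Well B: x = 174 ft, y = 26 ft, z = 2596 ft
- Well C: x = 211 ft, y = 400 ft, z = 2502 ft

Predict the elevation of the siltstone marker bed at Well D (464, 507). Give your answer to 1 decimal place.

2554.8 ft

Two edge vectors: Well A→Well B = (-109, -17, -31), Well A→Well C = (-72, 357, -125).
Normal n = (Well A→Well B) × (Well A→Well C) = (13192, -11393, -40137).
So ∂z/∂x = −n_x/n_z = 0.32867 and ∂z/∂y = −n_y/n_z = −0.28385.
Intercept c from Well A: 2627 − 93.01 + 12.21 = 2546.19.
At (464, 507): z = 152.5 − 143.9 + 2546.19 = 2554.8 ft.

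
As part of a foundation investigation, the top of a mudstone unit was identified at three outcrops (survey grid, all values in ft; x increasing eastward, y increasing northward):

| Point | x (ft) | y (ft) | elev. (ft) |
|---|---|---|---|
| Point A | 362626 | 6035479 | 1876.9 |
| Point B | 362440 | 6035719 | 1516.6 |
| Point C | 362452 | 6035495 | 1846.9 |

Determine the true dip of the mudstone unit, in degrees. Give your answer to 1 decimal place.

55.8°

Let the plane be z = a·x + b·y + c.
Point B−Point A: −186a + 240b = −360.3;  Point C−Point A: −174a + 16b = −30.
Solving gives a = 0.03700, b = −1.47257.
Gradient magnitude |∇z| = √(a² + b²) = √(0.00137 + 2.16847) = 1.47304.
True dip = arctan(1.47304) = 55.8°, dipping toward N (azimuth ≈ 359°).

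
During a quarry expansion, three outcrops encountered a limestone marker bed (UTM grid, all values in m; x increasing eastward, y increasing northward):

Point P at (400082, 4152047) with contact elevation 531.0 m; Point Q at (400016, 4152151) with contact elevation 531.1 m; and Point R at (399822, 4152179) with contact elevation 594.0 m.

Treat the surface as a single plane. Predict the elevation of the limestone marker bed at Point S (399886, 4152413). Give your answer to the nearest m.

Two edge vectors: Point P→Point Q = (-66, 104, 0.1), Point P→Point R = (-260, 132, 63).
Normal n = (Point P→Point Q) × (Point P→Point R) = (6538.8, 4132, 18328).
So ∂z/∂x = −n_x/n_z = −0.35676560 and ∂z/∂y = −n_y/n_z = −0.22544740.
Intercept c from Point P: 531 + 142735.50 + 936068.21 = 1079334.71.
At (399886, 4152413): z = −142665.6 − 936150.7 + 1079334.71 = 518.4 m.

518 m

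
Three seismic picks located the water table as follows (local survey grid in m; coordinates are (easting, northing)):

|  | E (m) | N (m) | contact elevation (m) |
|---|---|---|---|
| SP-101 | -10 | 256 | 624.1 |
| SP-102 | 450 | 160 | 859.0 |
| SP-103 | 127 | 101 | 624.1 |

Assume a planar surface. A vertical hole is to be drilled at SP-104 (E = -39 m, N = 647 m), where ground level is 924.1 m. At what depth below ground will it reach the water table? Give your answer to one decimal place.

Two edge vectors: SP-101→SP-102 = (460, -96, 234.9), SP-101→SP-103 = (137, -155, 0).
Normal n = (SP-101→SP-102) × (SP-101→SP-103) = (36409.5, 32181.3, -58148).
So ∂z/∂E = −n_x/n_z = 0.62615 and ∂z/∂N = −n_y/n_z = 0.55344.
Intercept c from SP-101: 624.1 + 6.26 − 141.68 = 488.68.
At (-39, 647): z_contact = −24.42 + 358.07 + 488.68 = 822.34 m.
Depth below ground = 924.1 − 822.34 = 101.8 m.

101.8 m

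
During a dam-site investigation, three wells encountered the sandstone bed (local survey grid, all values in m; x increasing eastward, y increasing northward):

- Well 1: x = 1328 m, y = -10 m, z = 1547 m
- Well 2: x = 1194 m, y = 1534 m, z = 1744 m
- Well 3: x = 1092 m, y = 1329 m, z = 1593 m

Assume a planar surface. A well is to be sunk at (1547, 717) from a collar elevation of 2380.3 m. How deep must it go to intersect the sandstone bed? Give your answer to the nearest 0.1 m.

Two edge vectors: Well 1→Well 2 = (-134, 1544, 197), Well 1→Well 3 = (-236, 1339, 46).
Normal n = (Well 1→Well 2) × (Well 1→Well 3) = (-192759, -40328, 184958).
So ∂z/∂x = −n_x/n_z = 1.042177 and ∂z/∂y = −n_y/n_z = 0.218039.
Intercept c from Well 1: 1547 − 1384.01 + 2.18 = 165.17.
At (1547, 717): z_contact = 1612.25 + 156.33 + 165.17 = 1933.75 m.
Depth below ground = 2380.3 − 1933.75 = 446.5 m.

446.5 m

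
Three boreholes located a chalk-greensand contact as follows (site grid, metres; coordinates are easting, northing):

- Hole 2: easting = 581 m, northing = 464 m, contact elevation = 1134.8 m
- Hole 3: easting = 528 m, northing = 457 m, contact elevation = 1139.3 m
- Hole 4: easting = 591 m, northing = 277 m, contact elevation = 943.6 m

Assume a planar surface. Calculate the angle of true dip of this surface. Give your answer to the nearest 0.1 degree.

46.0°

Let the plane be z = a·easting + b·northing + c.
Hole 3−Hole 2: −53a − 7b = 4.5;  Hole 4−Hole 2: 10a − 187b = −191.2.
Solving gives a = −0.21840, b = 1.01078.
Gradient magnitude |∇z| = √(a² + b²) = √(0.04770 + 1.02168) = 1.03411.
True dip = arctan(1.03411) = 46.0°, dipping toward SSE (azimuth ≈ 168°).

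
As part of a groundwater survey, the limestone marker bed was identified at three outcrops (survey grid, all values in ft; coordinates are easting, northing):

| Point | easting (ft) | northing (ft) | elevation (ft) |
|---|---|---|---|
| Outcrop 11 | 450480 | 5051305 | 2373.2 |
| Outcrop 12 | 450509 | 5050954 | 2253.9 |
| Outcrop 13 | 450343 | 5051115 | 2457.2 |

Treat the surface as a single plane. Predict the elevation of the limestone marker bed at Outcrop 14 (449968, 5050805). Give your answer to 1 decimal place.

2741.6 ft

Let the plane be z = a·easting + b·northing + c.
Outcrop 12−Outcrop 11: 29a − 351b = −119.3;  Outcrop 13−Outcrop 11: −137a − 190b = 84.
Solving gives a = −0.973020878, b = 0.259494002.
Then c = 2373.2 − a·450480 − b·5051305 = −870083.70.
At (449968, 5050805): z = −437828.3 + 1310653.6 − 870083.70 = 2741.6 ft.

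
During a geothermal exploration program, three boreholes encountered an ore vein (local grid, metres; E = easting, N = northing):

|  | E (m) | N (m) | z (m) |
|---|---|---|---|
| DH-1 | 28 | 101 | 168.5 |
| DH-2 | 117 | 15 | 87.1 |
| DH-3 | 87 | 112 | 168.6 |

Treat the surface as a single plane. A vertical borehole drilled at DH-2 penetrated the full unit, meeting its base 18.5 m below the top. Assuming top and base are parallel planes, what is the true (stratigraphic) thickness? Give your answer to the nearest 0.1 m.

Let the plane be z = a·E + b·N + c.
DH-2−DH-1: 89a − 86b = −81.4;  DH-3−DH-1: 59a + 11b = 0.1.
Solving gives a = −0.14651, b = 0.79490.
|∇z| = √(a²+b²) = 0.80828, so dip δ = arctan(0.80828) = 38.95°.
True thickness = vertical thickness × cos δ = 18.5 × cos 38.95° = 14.4 m.

14.4 m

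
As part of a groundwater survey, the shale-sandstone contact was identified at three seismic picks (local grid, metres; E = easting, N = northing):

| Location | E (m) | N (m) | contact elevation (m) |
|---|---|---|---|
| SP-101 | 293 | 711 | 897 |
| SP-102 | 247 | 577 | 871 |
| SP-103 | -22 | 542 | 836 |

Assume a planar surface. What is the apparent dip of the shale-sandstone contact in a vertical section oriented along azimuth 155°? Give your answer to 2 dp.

Two edge vectors: SP-101→SP-102 = (-46, -134, -26), SP-101→SP-103 = (-315, -169, -61).
Normal n = (SP-101→SP-102) × (SP-101→SP-103) = (3780, 5384, -34436).
So ∂z/∂E = −n_x/n_z = 0.10977 and ∂z/∂N = −n_y/n_z = 0.15635.
Unit vector along 155° is (sin 155°, cos 155°) = (0.4226, -0.9063).
Slope in that direction = a·(0.4226) + b·(-0.9063) = −0.09531.
Apparent dip = arctan|0.09531| = 5.44° (true dip is 10.8°, so apparent ≤ true as expected).

5.44°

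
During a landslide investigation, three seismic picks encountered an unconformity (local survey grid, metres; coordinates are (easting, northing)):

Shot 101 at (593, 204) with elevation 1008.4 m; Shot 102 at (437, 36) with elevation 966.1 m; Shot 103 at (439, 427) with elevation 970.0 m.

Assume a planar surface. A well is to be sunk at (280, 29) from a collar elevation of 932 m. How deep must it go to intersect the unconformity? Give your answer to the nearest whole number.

Two edge vectors: Shot 101→Shot 102 = (-156, -168, -42.3), Shot 101→Shot 103 = (-154, 223, -38.4).
Normal n = (Shot 101→Shot 102) × (Shot 101→Shot 103) = (15884.1, 523.8, -60660).
So ∂z/∂E = −n_x/n_z = 0.26185 and ∂z/∂N = −n_y/n_z = 0.00864.
Intercept c from Shot 101: 1008.4 − 155.28 − 1.76 = 851.36.
At (280, 29): z_contact = 73.3 + 0.3 + 851.36 = 924.9 m.
Depth below ground = 932 − 924.9 = 7 m.

7 m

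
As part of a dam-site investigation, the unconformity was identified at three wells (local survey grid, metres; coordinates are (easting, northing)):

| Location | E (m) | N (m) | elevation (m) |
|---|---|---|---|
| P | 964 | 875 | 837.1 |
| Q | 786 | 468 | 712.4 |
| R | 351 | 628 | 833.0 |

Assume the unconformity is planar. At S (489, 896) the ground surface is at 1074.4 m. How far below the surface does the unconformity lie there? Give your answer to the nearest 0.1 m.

162.2 m

Two edge vectors: P→Q = (-178, -407, -124.7), P→R = (-613, -247, -4.1).
Normal n = (P→Q) × (P→R) = (-29132.2, 75711.3, -205525).
So ∂z/∂E = −n_x/n_z = −0.14175 and ∂z/∂N = −n_y/n_z = 0.36838.
Intercept c from P: 837.1 + 136.64 − 322.33 = 651.41.
At (489, 896): z_contact = −69.31 + 330.07 + 651.41 = 912.16 m.
Depth below ground = 1074.4 − 912.16 = 162.2 m.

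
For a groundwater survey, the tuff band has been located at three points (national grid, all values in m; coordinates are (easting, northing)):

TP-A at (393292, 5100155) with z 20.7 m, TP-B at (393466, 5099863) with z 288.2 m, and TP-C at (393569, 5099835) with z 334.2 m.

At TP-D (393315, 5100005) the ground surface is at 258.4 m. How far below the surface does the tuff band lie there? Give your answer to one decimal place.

Two edge vectors: TP-A→TP-B = (174, -292, 267.5), TP-A→TP-C = (277, -320, 313.5).
Normal n = (TP-A→TP-B) × (TP-A→TP-C) = (-5942, 19548.5, 25204).
So ∂z/∂E = −n_x/n_z = 0.235756229 and ∂z/∂N = −n_y/n_z = −0.775611014.
Intercept c from TP-A: 20.7 − 92721.04 + 3955736.39 = 3863036.05.
At (393315, 5100005): z_contact = 92726.46 − 3955620.05 + 3863036.05 = 142.46 m.
Depth below ground = 258.4 − 142.46 = 115.9 m.

115.9 m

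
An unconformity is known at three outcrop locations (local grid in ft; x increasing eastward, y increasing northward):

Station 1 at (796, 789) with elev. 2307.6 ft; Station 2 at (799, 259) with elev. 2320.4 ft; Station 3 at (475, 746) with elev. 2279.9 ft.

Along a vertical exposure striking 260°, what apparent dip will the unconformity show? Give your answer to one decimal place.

4.8°

Let the plane be z = a·x + b·y + c.
Station 2−Station 1: 3a − 530b = 12.8;  Station 3−Station 1: −321a − 43b = −27.7.
Solving gives a = 0.08946, b = −0.02364.
Unit vector along 260° is (sin 260°, cos 260°) = (-0.9848, -0.1736).
Slope in that direction = a·(-0.9848) + b·(-0.1736) = −0.08400.
Apparent dip = arctan|0.08400| = 4.8° (true dip is 5.3°, so apparent ≤ true as expected).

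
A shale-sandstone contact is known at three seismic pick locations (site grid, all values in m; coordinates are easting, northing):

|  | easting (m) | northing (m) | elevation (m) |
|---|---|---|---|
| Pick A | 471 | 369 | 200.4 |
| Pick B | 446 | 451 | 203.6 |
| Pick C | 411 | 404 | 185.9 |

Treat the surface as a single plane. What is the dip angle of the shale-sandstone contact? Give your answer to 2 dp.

19.27°

Let the plane be z = a·easting + b·northing + c.
Pick B−Pick A: −25a + 82b = 3.2;  Pick C−Pick A: −60a + 35b = −14.5.
Solving gives a = 0.32163, b = 0.13708.
Gradient magnitude |∇z| = √(a² + b²) = √(0.10345 + 0.01879) = 0.34963.
True dip = arctan(0.34963) = 19.27°, dipping toward WSW (azimuth ≈ 247°).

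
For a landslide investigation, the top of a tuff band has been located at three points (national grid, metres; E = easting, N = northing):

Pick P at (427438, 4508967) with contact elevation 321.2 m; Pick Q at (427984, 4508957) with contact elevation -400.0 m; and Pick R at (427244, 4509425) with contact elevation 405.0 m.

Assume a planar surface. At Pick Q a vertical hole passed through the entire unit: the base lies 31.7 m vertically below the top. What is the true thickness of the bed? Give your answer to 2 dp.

18.59 m

Let the plane be z = a·E + b·N + c.
Pick Q−Pick P: 546a − 10b = −721.2;  Pick R−Pick P: −194a + 458b = 83.8.
Solving gives a = −1.32783, b = −0.37947.
|∇z| = √(a²+b²) = 1.38099, so dip δ = arctan(1.38099) = 54.09°.
True thickness = vertical thickness × cos δ = 31.7 × cos 54.09° = 18.59 m.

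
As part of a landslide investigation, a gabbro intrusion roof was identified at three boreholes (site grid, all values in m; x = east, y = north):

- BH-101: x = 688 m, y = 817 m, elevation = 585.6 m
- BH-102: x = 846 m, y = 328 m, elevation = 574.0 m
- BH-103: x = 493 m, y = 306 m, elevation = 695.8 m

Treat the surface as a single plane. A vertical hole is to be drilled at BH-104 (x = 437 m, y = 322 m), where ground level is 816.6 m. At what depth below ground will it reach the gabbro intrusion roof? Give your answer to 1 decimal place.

103.2 m

Let the plane be z = a·x + b·y + c.
BH-102−BH-101: 158a − 489b = −11.6;  BH-103−BH-101: −195a − 511b = 110.2.
Solving gives a = −0.33968, b = −0.08603.
Then c = 585.6 − a·688 − b·817 = 889.59.
At (437, 322): z_contact = −148.44 − 27.70 + 889.59 = 713.45 m.
Depth below ground = 816.6 − 713.45 = 103.2 m.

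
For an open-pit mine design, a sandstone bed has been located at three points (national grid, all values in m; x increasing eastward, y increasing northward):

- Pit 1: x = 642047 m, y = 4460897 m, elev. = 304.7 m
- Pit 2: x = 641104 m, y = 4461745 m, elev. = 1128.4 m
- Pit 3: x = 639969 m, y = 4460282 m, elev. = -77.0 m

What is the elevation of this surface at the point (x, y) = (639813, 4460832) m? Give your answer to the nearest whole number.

Two edge vectors: Pit 1→Pit 2 = (-943, 848, 823.7), Pit 1→Pit 3 = (-2078, -615, -381.7).
Normal n = (Pit 1→Pit 2) × (Pit 1→Pit 3) = (182893.9, -2071591.7, 2342089).
So ∂z/∂x = −n_x/n_z = −0.07809007 and ∂z/∂y = −n_y/n_z = 0.88450597.
Intercept c from Pit 1: 304.7 + 50137.50 − 3945690.02 = −3895247.83.
At (639813, 4460832): z = −49963.0 + 3945632.5 − 3895247.83 = 421.7 m.

422 m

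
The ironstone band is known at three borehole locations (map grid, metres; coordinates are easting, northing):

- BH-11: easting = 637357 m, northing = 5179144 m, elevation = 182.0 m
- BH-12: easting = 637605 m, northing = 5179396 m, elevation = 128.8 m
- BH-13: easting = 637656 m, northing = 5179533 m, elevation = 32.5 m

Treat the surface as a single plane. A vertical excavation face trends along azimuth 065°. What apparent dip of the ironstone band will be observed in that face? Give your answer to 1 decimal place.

Two edge vectors: BH-11→BH-12 = (248, 252, -53.2), BH-11→BH-13 = (299, 389, -149.5).
Normal n = (BH-11→BH-12) × (BH-11→BH-13) = (-16979.2, 21169.2, 21124).
So ∂z/∂easting = −n_x/n_z = 0.80379 and ∂z/∂northing = −n_y/n_z = −1.00214.
Unit vector along 065° is (sin 65°, cos 65°) = (0.9063, 0.4226).
Slope in that direction = a·(0.9063) + b·(0.4226) = 0.30496.
Apparent dip = arctan|0.30496| = 17.0° (true dip is 52.1°, so apparent ≤ true as expected).

17.0°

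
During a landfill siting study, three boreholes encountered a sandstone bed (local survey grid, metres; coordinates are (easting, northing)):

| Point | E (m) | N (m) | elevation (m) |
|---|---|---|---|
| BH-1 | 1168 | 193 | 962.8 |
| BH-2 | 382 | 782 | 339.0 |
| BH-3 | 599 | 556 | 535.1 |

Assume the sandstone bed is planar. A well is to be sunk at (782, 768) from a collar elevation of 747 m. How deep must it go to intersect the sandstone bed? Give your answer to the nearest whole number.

198 m

Let the plane be z = a·E + b·N + c.
BH-2−BH-1: −786a + 589b = −623.8;  BH-3−BH-1: −569a + 363b = −427.7.
Solving gives a = 0.51133, b = −0.37673.
Then c = 962.8 − a·1168 − b·193 = 438.28.
At (782, 768): z_contact = 399.9 − 289.3 + 438.28 = 548.8 m.
Depth below ground = 747 − 548.8 = 198 m.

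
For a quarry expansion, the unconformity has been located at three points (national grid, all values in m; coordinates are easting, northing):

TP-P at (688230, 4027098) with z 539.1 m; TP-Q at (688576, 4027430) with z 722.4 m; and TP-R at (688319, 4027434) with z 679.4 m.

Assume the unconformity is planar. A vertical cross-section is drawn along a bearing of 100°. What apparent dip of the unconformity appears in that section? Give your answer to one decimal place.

6.0°

Let the plane be z = a·easting + b·northing + c.
TP-Q−TP-P: 346a + 332b = 183.3;  TP-R−TP-P: 89a + 336b = 140.3.
Solving gives a = 0.17310, b = 0.37171.
Unit vector along 100° is (sin 100°, cos 100°) = (0.9848, -0.1736).
Slope in that direction = a·(0.9848) + b·(-0.1736) = 0.10592.
Apparent dip = arctan|0.10592| = 6.0° (true dip is 22.3°, so apparent ≤ true as expected).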